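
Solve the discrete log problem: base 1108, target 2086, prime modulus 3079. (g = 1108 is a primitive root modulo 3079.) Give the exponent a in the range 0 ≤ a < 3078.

2797

Baby-step giant-step with m = ceil(sqrt(3078)) = 56.
Baby table (1108^j mod 3079 for j=0..55):
  0:1  1:1108  2:2222  3:1855  4:1647  5:2108  6:1782  7:817
  8:10  9:1843  10:667  11:76  12:1075  13:2606  14:2425  15:2012
  16:100  17:3035  18:512  19:760  20:1513  21:1428  22:2697  23:1646
  24:1000  25:2639  26:2041  27:1442  28:2814  29:1964  30:2338  31:1065
  32:763  33:1758  34:1936  35:2104  36:429  37:1166  38:1827  39:1413
  40:1472  41:2185  42:886  43:2566  44:1211  45:2423  46:2875  47:1814
  48:2404  49:297  50:2702  51:1028  52:2873  53:2677  54:1039  55:2745
Giant step factor: 1108^(-56) ≡ 1035 (mod 3079).
Scan 2086·1035^i mod 3079 for i = 0, 1, …:
  i=0: 2086   i=1: 631   i=2: 337   i=3: 868
  i=4: 2391   i=5: 2248   i=6: 2035   i=7: 189
  i=8: 1638   i=9: 1880     …   i=48: 901
  i=49: 2677
Match at i=49, j=53: a = 49·56 + 53 = 2797.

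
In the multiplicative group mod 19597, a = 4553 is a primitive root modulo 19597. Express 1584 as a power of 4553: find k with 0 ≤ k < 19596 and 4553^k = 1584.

16147

Baby-step giant-step with m = ceil(sqrt(19596)) = 140.
Baby table (4553^j mod 19597 for j=0..139):
  0:1  1:4553  2:15780  3:3738  4:8918  5:18267  6:19580  7:987
  8:6098  9:14842  10:5170  11:3013  12:289  13:2818  14:13916  15:2447
  16:10095  17:7570  18:14684  19:10885  20:18189  21:17192  22:4758  23:8489
  24:5133  25:10925  26:4339  27:1691  28:17099  29:12463  30:10724  31:10245
  32:4625  33:10447  34:3272  35:3696  36:13662  37:2208  38:19360  39:18371
  40:3167  41:15556  42:2910  43:1658  44:4029  45:1245  46:4952  47:9906
  48:9321  49:11008  50:9895  51:18029  52:13801  53:7971  54:17916  55:8834
  56:8158  57:7059  58:547  59:1672  60:8980  61:6598  62:18090  63:17176
  64:10298  65:10770  66:4116  67:5416  68:6022  69:1963  70:1307  71:12880
  72:8416  73:5913  74:15208  75:5823  76:16975  77:16204  78:13704  79:17061
  80:15822  81:18591  82:5380  83:18487  84:2196  85:3918  86:5384  87:17102
  88:6525  89:18870  90:1862  91:11782  92:6457  93:3221  94:6657  95:12359
  96:7540  97:15273  98:7813  99:4034  100:4413  101:5464  102:8999  103:14717
  104:4358  105:9810  106:3367  107:5097  108:3793  109:4572  110:4302  111:9603
  112:1552  113:11336  114:13907  115:664  116:5254  117:13122  118:12810  119:3258
  120:18342  121:8309  122:8667  123:12090  124:17394  125:3405  126:1738  127:15523
  128:9437  129:10037  130:17854  131:906  132:9648  133:10467  134:15944  135:5744
  136:10034  137:4195  138:12357  139:18031
Giant step factor: 4553^(-140) ≡ 8271 (mod 19597).
Scan 1584·8271^i mod 19597 for i = 0, 1, …:
  i=0: 1584   i=1: 10468   i=2: 1282   i=3: 1445
  i=4: 17022   i=5: 4114   i=6: 6502   i=7: 3874
  i=8: 759   i=9: 6649     …   i=114: 3079
  i=115: 9906
Match at i=115, j=47: k = 115·140 + 47 = 16147.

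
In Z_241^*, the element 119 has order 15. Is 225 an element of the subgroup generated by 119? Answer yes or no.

yes

⟨119⟩ has order 15; its elements mod 241 are {1, 15, 24, 54, 87, 91, 94, 98, 100, 119, 160, 183, 205, 225, 231}.
225 is in this set.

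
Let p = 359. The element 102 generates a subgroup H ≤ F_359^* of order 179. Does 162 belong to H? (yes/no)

162 ∈ ⟨102⟩ iff 162^179 ≡ 1 (mod 359), since |⟨102⟩| = 179.
162^179 mod 359 = 1.
Since 1 = 1, 162 lies in the subgroup.

yes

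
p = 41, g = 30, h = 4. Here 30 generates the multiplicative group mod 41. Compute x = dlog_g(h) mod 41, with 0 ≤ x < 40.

4

Successive powers of 30 modulo 41:
  30^0=1  30^1=30  30^2=39  30^3=22  30^4=4
So 30^4 ≡ 4 (mod 41), giving x = 4.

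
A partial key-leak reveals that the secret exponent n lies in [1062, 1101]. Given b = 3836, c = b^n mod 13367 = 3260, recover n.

Compute 3836^1062 mod 13367 = 12444, then multiply by 3836 repeatedly:
  3836^1062=12444  3836^1063=1627  3836^1064=12150  3836^1065=10038  3836^1066=8808
  3836^1067=9079  3836^1068=6009  3836^1069=5816  3836^1070=653  3836^1071=5279
  3836^1072=12606  3836^1073=8177  3836^1074=7990  3836^1075=12476  3836^1076=4076
  3836^1077=9513  3836^1078=13325  3836^1079=12659  3836^1080=10980  3836^1081=13230
  3836^1082=9148  3836^1083=3353  3836^1084=3054  3836^1085=5652  3836^1086=13165
  3836^1087=414  3836^1088=10798  3836^1089=10162  3836^1090=3260
Found 3260 at exponent 1090.

1090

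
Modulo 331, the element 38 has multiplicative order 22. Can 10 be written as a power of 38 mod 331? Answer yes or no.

⟨38⟩ has order 22; its elements mod 331 are {1, 38, 57, 61, 74, 80, 85, 111, 120, 151, 164, 167, 180, 211, 220, 246, 251, 257, 270, 274, 293, 330}.
10 is not in this set.

no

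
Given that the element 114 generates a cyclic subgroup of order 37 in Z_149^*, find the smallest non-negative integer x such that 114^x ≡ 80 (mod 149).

23

Successive powers of 114 modulo 149:
  114^0=1  114^1=114  114^2=33  114^3=37  114^4=46  114^5=29
  114^6=28  114^7=63  114^8=30  114^9=142  114^10=96  114^11=67
  114^12=39  114^13=125  114^14=95  114^15=102  114^16=6  114^17=88
  114^18=49  114^19=73  114^20=127  114^21=25  114^22=19  114^23=80
So 114^23 ≡ 80 (mod 149), giving x = 23.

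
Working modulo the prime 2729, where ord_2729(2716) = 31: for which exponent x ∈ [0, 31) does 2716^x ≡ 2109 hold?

Successive powers of 2716 modulo 2729:
  2716^0=1  2716^1=2716  2716^2=169  2716^3=532  2716^4=1271  2716^5=2580
  2716^6=1937  2716^7=2109
So 2716^7 ≡ 2109 (mod 2729), giving x = 7.

7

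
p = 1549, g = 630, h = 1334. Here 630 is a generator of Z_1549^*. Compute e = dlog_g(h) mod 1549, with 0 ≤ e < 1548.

1148

Baby-step giant-step with m = ceil(sqrt(1548)) = 40.
Baby table (630^j mod 1549 for j=0..39):
  0:1  1:630  2:356  3:1224  4:1267  5:475  6:293  7:259
  8:525  9:813  10:1020  11:1314  12:654  13:1535  14:474  15:1212
  16:1452  17:850  18:1095  19:545  20:1021  21:395  22:1010  23:1210
  24:192  25:138  26:196  27:1109  28:71  29:1358  30:492  31:160
  32:115  33:1196  34:666  35:1350  36:99  37:410  38:1166  39:354
Giant step factor: 630^(-40) ≡ 43 (mod 1549).
Scan 1334·43^i mod 1549 for i = 0, 1, …:
  i=0: 1334   i=1: 49   i=2: 558   i=3: 759
  i=4: 108   i=5: 1546   i=6: 1420   i=7: 649
  i=8: 25   i=9: 1075     …   i=27: 542
  i=28: 71
Match at i=28, j=28: e = 28·40 + 28 = 1148.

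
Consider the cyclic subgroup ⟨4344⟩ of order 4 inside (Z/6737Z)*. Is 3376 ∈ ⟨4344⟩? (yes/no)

⟨4344⟩ has order 4; its elements mod 6737 are {1, 2393, 4344, 6736}.
3376 is not in this set.

no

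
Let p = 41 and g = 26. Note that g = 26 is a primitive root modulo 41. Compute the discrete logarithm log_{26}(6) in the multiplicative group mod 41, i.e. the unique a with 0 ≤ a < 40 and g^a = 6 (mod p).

Successive powers of 26 modulo 41:
  26^0=1  26^1=26  26^2=20  26^3=28  26^4=31  26^5=27
  26^6=5  26^7=7  26^8=18  26^9=17  26^10=32  26^11=12
  26^12=25  26^13=35  26^14=8  26^15=3  26^16=37  26^17=19
  26^18=2  26^19=11  26^20=40  26^21=15  26^22=21  26^23=13
  26^24=10  26^25=14  26^26=36  26^27=34  26^28=23  26^29=24
  26^30=9  26^31=29  26^32=16  26^33=6
So 26^33 ≡ 6 (mod 41), giving a = 33.

33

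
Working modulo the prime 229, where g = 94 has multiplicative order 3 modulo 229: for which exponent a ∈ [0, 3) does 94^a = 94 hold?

1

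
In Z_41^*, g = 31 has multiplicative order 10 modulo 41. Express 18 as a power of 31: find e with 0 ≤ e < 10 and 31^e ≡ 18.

Successive powers of 31 modulo 41:
  31^0=1  31^1=31  31^2=18
So 31^2 ≡ 18 (mod 41), giving e = 2.

2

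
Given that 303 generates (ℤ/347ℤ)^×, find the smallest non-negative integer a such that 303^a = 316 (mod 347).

Baby-step giant-step with m = ceil(sqrt(346)) = 19.
Baby table (303^j mod 347 for j=0..18):
  0:1  1:303  2:201  3:178  4:149  5:37  6:107  7:150
  8:340  9:308  10:328  11:142  12:345  13:88  14:292  15:338
  16:49  17:273  18:133
Giant step factor: 303^(-19) ≡ 96 (mod 347).
Scan 316·96^i mod 347 for i = 0, 1, …:
  i=0: 316   i=1: 147   i=2: 232   i=3: 64
  i=4: 245   i=5: 271   i=6: 338
Match at i=6, j=15: a = 6·19 + 15 = 129.

129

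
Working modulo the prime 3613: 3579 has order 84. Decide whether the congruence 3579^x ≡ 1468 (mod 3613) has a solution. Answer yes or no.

1468 ∈ ⟨3579⟩ iff 1468^84 ≡ 1 (mod 3613), since |⟨3579⟩| = 84.
1468^84 mod 3613 = 1.
Since 1 = 1, 1468 lies in the subgroup.

yes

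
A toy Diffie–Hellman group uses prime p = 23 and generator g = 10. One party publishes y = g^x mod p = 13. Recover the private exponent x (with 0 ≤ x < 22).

12

Successive powers of 10 modulo 23:
  10^0=1  10^1=10  10^2=8  10^3=11  10^4=18  10^5=19
  10^6=6  10^7=14  10^8=2  10^9=20  10^10=16  10^11=22
  10^12=13
So 10^12 ≡ 13 (mod 23), giving x = 12.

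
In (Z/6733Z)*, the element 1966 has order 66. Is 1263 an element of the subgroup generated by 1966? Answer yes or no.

yes

1263 ∈ ⟨1966⟩ iff 1263^66 ≡ 1 (mod 6733), since |⟨1966⟩| = 66.
1263^66 mod 6733 = 1.
Since 1 = 1, 1263 lies in the subgroup.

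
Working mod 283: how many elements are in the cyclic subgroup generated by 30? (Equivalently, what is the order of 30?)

94

The order of 30 must divide p − 1 = 282 = 2 · 3 · 47.
Divisors: 1, 2, 3, 6, 47, 94, 141, 282.
Check each in increasing order: 30^1 ≡ 30;  30^2 ≡ 51;  30^3 ≡ 115;  30^6 ≡ 207;  30^47 ≡ 282;  30^94 ≡ 1.
Smallest exponent giving 1 is 94.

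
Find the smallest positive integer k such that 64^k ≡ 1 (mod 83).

The order of 64 must divide p − 1 = 82 = 2 · 41.
Divisors: 1, 2, 41, 82.
Check each in increasing order: 64^1 ≡ 64;  64^2 ≡ 29;  64^41 ≡ 1.
Smallest exponent giving 1 is 41.

41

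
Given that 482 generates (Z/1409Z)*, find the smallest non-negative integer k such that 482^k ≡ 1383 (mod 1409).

Baby-step giant-step with m = ceil(sqrt(1408)) = 38.
Baby table (482^j mod 1409 for j=0..37):
  0:1  1:482  2:1248  3:1302  4:559  5:319  6:177  7:774
  8:1092  9:787  10:313  11:103  12:331  13:325  14:251  15:1217
  16:450  17:1323  18:818  19:1165  20:748  21:1241  22:746  23:277
  24:1068  25:491  26:1359  27:1262  28:1005  29:1123  30:230  31:958
  32:1013  33:752  34:351  35:102  36:1258  37:486
Giant step factor: 482^(-38) ≡ 429 (mod 1409).
Scan 1383·429^i mod 1409 for i = 0, 1, …:
  i=0: 1383   i=1: 118   i=2: 1307   i=3: 1330
  i=4: 1334   i=5: 232   i=6: 898   i=7: 585
  i=8: 163   i=9: 886     …   i=20: 210
  i=21: 1323
Match at i=21, j=17: k = 21·38 + 17 = 815.

815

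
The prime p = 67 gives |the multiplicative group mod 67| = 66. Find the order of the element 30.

6

The order of 30 must divide p − 1 = 66 = 2 · 3 · 11.
Divisors: 1, 2, 3, 6, 11, 22, 33, 66.
Check each in increasing order: 30^1 ≡ 30;  30^2 ≡ 29;  30^3 ≡ 66;  30^6 ≡ 1.
Smallest exponent giving 1 is 6.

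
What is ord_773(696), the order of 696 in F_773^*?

The order of 696 must divide p − 1 = 772 = 2^2 · 193.
Divisors: 1, 2, 4, 193, 386, 772.
Check each in increasing order: 696^1 ≡ 696;  696^2 ≡ 518;  696^4 ≡ 93;  696^193 ≡ 317;  696^386 ≡ 772;  696^772 ≡ 1.
Smallest exponent giving 1 is 772.

772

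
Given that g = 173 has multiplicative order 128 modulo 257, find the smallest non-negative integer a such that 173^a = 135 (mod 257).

Baby-step giant-step with m = ceil(sqrt(128)) = 12.
Baby table (173^j mod 257 for j=0..11):
  0:1  1:173  2:117  3:195  4:68  5:199  6:246  7:153
  8:255  9:168  10:23  11:124
Giant step factor: 173^(-12) ≡ 17 (mod 257).
Scan 135·17^i mod 257 for i = 0, 1, …:
  i=0: 135   i=1: 239   i=2: 208   i=3: 195
Match at i=3, j=3: a = 3·12 + 3 = 39.

39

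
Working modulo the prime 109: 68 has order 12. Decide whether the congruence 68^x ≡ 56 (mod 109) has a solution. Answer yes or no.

no

⟨68⟩ has order 12; its elements mod 109 are {1, 8, 33, 41, 45, 46, 63, 64, 68, 76, 101, 108}.
56 is not in this set.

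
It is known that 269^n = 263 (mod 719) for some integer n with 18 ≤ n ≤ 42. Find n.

32

Compute 269^18 mod 719 = 473, then multiply by 269 repeatedly:
  269^18=473  269^19=693  269^20=196  269^21=237  269^22=481
  269^23=688  269^24=289  269^25=89  269^26=214  269^27=46
  269^28=151  269^29=355  269^30=587  269^31=442  269^32=263
Found 263 at exponent 32.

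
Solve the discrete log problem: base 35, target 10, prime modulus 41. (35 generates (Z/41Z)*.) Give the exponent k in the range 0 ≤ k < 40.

8

Successive powers of 35 modulo 41:
  35^0=1  35^1=35  35^2=36  35^3=30  35^4=25  35^5=14
  35^6=39  35^7=12  35^8=10
So 35^8 ≡ 10 (mod 41), giving k = 8.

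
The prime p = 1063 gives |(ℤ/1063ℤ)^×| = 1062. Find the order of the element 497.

The order of 497 must divide p − 1 = 1062 = 2 · 3^2 · 59.
Divisors: 1, 2, 3, 6, 9, 18, 59, 118, 177, 354, 531, 1062.
Check each in increasing order: 497^1 ≡ 497;  497^2 ≡ 393;  497^3 ≡ 792;  497^6 ≡ 94;  497^9 ≡ 38;  497^18 ≡ 381;  497^59 ≡ 862;  497^118 ≡ 7;  497^177 ≡ 719;  497^354 ≡ 343;  497^531 ≡ 1.
Smallest exponent giving 1 is 531.

531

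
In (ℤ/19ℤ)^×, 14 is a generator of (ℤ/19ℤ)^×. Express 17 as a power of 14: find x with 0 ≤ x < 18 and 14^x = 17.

4

Successive powers of 14 modulo 19:
  14^0=1  14^1=14  14^2=6  14^3=8  14^4=17
So 14^4 ≡ 17 (mod 19), giving x = 4.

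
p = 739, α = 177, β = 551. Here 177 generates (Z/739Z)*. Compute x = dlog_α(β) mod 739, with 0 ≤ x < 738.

534

Baby-step giant-step with m = ceil(sqrt(738)) = 28.
Baby table (177^j mod 739 for j=0..27):
  0:1  1:177  2:291  3:516  4:435  5:139  6:216  7:543
  8:41  9:606  10:107  11:464  12:99  13:526  14:727  15:93
  16:203  17:459  18:692  19:549  20:364  21:135  22:247  23:118
  24:194  25:344  26:290  27:339
Giant step factor: 177^(-28) ≡ 272 (mod 739).
Scan 551·272^i mod 739 for i = 0, 1, …:
  i=0: 551   i=1: 594   i=2: 466   i=3: 383
  i=4: 716   i=5: 395   i=6: 285   i=7: 664
  i=8: 292   i=9: 351     …   i=18: 520
  i=19: 291
Match at i=19, j=2: x = 19·28 + 2 = 534.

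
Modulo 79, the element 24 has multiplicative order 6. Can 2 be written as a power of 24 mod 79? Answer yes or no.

no

⟨24⟩ has order 6; its elements mod 79 are {1, 23, 24, 55, 56, 78}.
2 is not in this set.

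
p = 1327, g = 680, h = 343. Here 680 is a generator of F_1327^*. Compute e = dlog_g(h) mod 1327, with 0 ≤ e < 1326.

Baby-step giant-step with m = ceil(sqrt(1326)) = 37.
Baby table (680^j mod 1327 for j=0..36):
  0:1  1:680  2:604  3:677  4:1218  5:192  6:514  7:519
  8:1265  9:304  10:1035  11:490  12:123  13:39  14:1307  15:997
  16:1190  17:1057  18:853  19:141  20:336  21:236  22:1240  23:555
  24:532  25:816  26:194  27:547  28:400  29:1292  30:86  31:92
  32:191  33:1161  34:1242  35:588  36:413
Giant step factor: 680^(-37) ≡ 414 (mod 1327).
Scan 343·414^i mod 1327 for i = 0, 1, …:
  i=0: 343   i=1: 13   i=2: 74   i=3: 115
  i=4: 1165   i=5: 609   i=6: 1323   i=7: 998
  i=8: 475   i=9: 254     …   i=34: 666
  i=35: 1035
Match at i=35, j=10: e = 35·37 + 10 = 1305.

1305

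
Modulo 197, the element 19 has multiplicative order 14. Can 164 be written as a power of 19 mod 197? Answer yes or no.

yes

164 ∈ ⟨19⟩ iff 164^14 ≡ 1 (mod 197), since |⟨19⟩| = 14.
164^14 mod 197 = 1.
Since 1 = 1, 164 lies in the subgroup.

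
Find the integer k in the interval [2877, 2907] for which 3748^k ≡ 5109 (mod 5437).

Compute 3748^2877 mod 5437 = 1686, then multiply by 3748 repeatedly:
  3748^2877=1686  3748^2878=1334  3748^2879=3229  3748^2880=4967  3748^2881=28
  3748^2882=1641  3748^2883=1221  3748^2884=3791  3748^2885=1787  3748^2886=4729
  3748^2887=5109
Found 5109 at exponent 2887.

2887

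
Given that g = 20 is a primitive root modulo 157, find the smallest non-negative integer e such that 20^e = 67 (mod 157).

132

Baby-step giant-step with m = ceil(sqrt(156)) = 13.
Baby table (20^j mod 157 for j=0..12):
  0:1  1:20  2:86  3:150  4:17  5:26  6:49  7:38
  8:132  9:128  10:48  11:18  12:46
Giant step factor: 20^(-13) ≡ 107 (mod 157).
Scan 67·107^i mod 157 for i = 0, 1, …:
  i=0: 67   i=1: 104   i=2: 138   i=3: 8
  i=4: 71   i=5: 61   i=6: 90   i=7: 53
  i=8: 19   i=9: 149   i=10: 86
Match at i=10, j=2: e = 10·13 + 2 = 132.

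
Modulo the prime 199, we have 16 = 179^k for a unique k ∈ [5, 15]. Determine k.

8

Compute 179^5 mod 199 = 119, then multiply by 179 repeatedly:
  179^5=119  179^6=8  179^7=39  179^8=16
Found 16 at exponent 8.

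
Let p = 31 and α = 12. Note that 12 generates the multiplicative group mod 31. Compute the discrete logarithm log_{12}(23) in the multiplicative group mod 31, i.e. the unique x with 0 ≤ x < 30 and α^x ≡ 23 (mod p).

Successive powers of 12 modulo 31:
  12^0=1  12^1=12  12^2=20  12^3=23
So 12^3 ≡ 23 (mod 31), giving x = 3.

3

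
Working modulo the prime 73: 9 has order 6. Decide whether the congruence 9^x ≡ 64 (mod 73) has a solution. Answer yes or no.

yes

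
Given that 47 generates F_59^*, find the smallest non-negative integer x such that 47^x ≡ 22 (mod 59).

Baby-step giant-step with m = ceil(sqrt(58)) = 8.
Baby table (47^j mod 59 for j=0..7):
  0:1  1:47  2:26  3:42  4:27  5:30  6:53  7:13
Giant step factor: 47^(-8) ≡ 45 (mod 59).
Scan 22·45^i mod 59 for i = 0, 1, …:
  i=0: 22   i=1: 46   i=2: 5   i=3: 48
  i=4: 36   i=5: 27
Match at i=5, j=4: x = 5·8 + 4 = 44.

44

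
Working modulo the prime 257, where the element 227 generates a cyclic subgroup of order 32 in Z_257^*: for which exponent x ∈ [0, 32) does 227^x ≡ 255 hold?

14

Successive powers of 227 modulo 257:
  227^0=1  227^1=227  227^2=129  227^3=242  227^4=193  227^5=121
  227^6=225  227^7=189  227^8=241  227^9=223  227^10=249  227^11=240
  227^12=253  227^13=120  227^14=255
So 227^14 ≡ 255 (mod 257), giving x = 14.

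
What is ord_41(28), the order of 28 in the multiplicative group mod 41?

40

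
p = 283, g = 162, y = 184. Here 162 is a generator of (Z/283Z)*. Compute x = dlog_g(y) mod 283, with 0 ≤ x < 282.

7

Successive powers of 162 modulo 283:
  162^0=1  162^1=162  162^2=208  162^3=19  162^4=248  162^5=273
  162^6=78  162^7=184
So 162^7 ≡ 184 (mod 283), giving x = 7.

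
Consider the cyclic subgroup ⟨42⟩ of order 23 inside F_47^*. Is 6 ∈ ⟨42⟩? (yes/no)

6 ∈ ⟨42⟩ iff 6^23 ≡ 1 (mod 47), since |⟨42⟩| = 23.
6^23 mod 47 = 1.
Since 1 = 1, 6 lies in the subgroup.

yes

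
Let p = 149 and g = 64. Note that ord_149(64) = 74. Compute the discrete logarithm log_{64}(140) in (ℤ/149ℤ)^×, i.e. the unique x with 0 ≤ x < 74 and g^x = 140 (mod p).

66

Baby-step giant-step with m = ceil(sqrt(74)) = 9.
Baby table (64^j mod 149 for j=0..8):
  0:1  1:64  2:73  3:53  4:114  5:144  6:127  7:82
  8:33
Giant step factor: 64^(-9) ≡ 86 (mod 149).
Scan 140·86^i mod 149 for i = 0, 1, …:
  i=0: 140   i=1: 120   i=2: 39   i=3: 76
  i=4: 129   i=5: 68   i=6: 37   i=7: 53
Match at i=7, j=3: x = 7·9 + 3 = 66.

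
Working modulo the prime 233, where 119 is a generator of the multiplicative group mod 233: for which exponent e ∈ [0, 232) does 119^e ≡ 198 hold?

195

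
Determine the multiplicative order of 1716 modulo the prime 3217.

The order of 1716 must divide p − 1 = 3216 = 2^4 · 3 · 67.
Divisors: 1, 2, 3, 4, 6, 8, 12, 16, 24, 48, 67, 134, 201, 268, 402, 536, 804, 1072, 1608, 3216.
Check each in increasing order: 1716^1 ≡ 1716;  1716^2 ≡ 1101;  1716^3 ≡ 937;  1716^4 ≡ 2609;  1716^6 ≡ 2945;  1716^8 ≡ 2926;  1716^12 ≡ 3210;  1716^16 ≡ 1039;  1716^24 ≡ 49;  1716^48 ≡ 2401;  1716^67 ≡ 1326;  1716^134 ≡ 1794;  1716^201 ≡ 1481;  1716^268 ≡ 1436;  1716^402 ≡ 2584;  1716^536 ≡ 3216;  1716^804 ≡ 1781;  1716^1072 ≡ 1.
Smallest exponent giving 1 is 1072.

1072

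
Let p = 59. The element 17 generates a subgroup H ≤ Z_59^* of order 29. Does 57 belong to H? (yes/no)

yes

57 ∈ ⟨17⟩ iff 57^29 ≡ 1 (mod 59), since |⟨17⟩| = 29.
57^29 mod 59 = 1.
Since 1 = 1, 57 lies in the subgroup.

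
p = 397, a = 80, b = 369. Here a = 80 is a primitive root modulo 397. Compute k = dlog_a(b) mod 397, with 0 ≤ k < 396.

Baby-step giant-step with m = ceil(sqrt(396)) = 20.
Baby table (80^j mod 397 for j=0..19):
  0:1  1:80  2:48  3:267  4:319  5:112  6:226  7:215
  8:129  9:395  10:237  11:301  12:260  13:156  14:173  15:342
  16:364  17:139  18:4  19:320
Giant step factor: 80^(-20) ≡ 122 (mod 397).
Scan 369·122^i mod 397 for i = 0, 1, …:
  i=0: 369   i=1: 157   i=2: 98   i=3: 46
  i=4: 54   i=5: 236   i=6: 208   i=7: 365
  i=8: 66   i=9: 112
Match at i=9, j=5: k = 9·20 + 5 = 185.

185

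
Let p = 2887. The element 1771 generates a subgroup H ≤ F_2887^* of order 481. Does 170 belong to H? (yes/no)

170 ∈ ⟨1771⟩ iff 170^481 ≡ 1 (mod 2887), since |⟨1771⟩| = 481.
170^481 mod 2887 = 1.
Since 1 = 1, 170 lies in the subgroup.

yes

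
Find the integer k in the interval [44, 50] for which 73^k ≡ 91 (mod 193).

47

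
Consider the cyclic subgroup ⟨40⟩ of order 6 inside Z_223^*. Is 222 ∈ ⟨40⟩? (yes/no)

yes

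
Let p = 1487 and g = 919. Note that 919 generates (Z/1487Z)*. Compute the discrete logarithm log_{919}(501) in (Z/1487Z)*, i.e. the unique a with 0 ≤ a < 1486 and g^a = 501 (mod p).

Baby-step giant-step with m = ceil(sqrt(1486)) = 39.
Baby table (919^j mod 1487 for j=0..38):
  0:1  1:919  2:1432  3:13  4:51  5:772  6:169  7:663
  8:1114  9:710  10:1184  11:1099  12:308  13:522  14:904  15:1030
  16:838  17:1343  18:7  19:485  20:1102  21:91  22:357  23:943
  24:1183  25:180  26:363  27:509  28:853  29:258  30:669  31:680
  32:380  33:1262  34:1405  35:479  36:49  37:421  38:279
Giant step factor: 919^(-39) ≡ 740 (mod 1487).
Scan 501·740^i mod 1487 for i = 0, 1, …:
  i=0: 501   i=1: 477   i=2: 561   i=3: 267
  i=4: 1296   i=5: 1412   i=6: 1006   i=7: 940
  i=8: 1171   i=9: 1106     …   i=36: 1054
  i=37: 772
Match at i=37, j=5: a = 37·39 + 5 = 1448.

1448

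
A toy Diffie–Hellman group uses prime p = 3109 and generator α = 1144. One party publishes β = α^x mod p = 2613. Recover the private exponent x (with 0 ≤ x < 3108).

2302

Baby-step giant-step with m = ceil(sqrt(3108)) = 56.
Baby table (1144^j mod 3109 for j=0..55):
  0:1  1:1144  2:2956  3:2181  4:1646  5:2079  6:3100  7:2140
  8:1377  9:2134  10:731  11:3052  12:81  13:2503  14:43  15:2557
  16:2748  17:513  18:2380  19:2345  20:2722  21:1859  22:140  23:1601
  24:343  25:658  26:374  27:1923  28:1849  29:1136  30:22  31:296
  32:2852  33:1347  34:2013  35:2212  36:2911  37:445  38:2313  39:313
  40:537  41:1855  42:1782  43:2213  44:946  45:292  46:1385  47:1959
  48:2616  49:1846  50:813  51:481  52:3080  53:1023  54:1328  55:2040
Giant step factor: 1144^(-56) ≡ 2894 (mod 3109).
Scan 2613·2894^i mod 3109 for i = 0, 1, …:
  i=0: 2613   i=1: 934   i=2: 1275   i=3: 2576
  i=4: 2671   i=5: 900   i=6: 2367   i=7: 971
  i=8: 2647   i=9: 2951     …   i=40: 564
  i=41: 3100
Match at i=41, j=6: x = 41·56 + 6 = 2302.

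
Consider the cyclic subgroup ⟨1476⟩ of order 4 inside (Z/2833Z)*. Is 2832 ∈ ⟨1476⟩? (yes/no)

⟨1476⟩ has order 4; its elements mod 2833 are {1, 1357, 1476, 2832}.
2832 is in this set.

yes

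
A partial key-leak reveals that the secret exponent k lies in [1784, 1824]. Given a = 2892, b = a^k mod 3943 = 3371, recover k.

Compute 2892^1784 mod 3943 = 637, then multiply by 2892 repeatedly:
  2892^1784=637  2892^1785=823  2892^1786=2487  2892^1787=372  2892^1788=3328
  2892^1789=3656  2892^1790=1969  2892^1791=656  2892^1792=569  2892^1793=1317
  2892^1794=3769  2892^1795=1496  2892^1796=961  2892^1797=3340  2892^1798=2873
  2892^1799=815  2892^1800=3009  2892^1801=3770  2892^1802=445  2892^1803=1522
  2892^1804=1236  2892^1805=2154  2892^1806=3371
Found 3371 at exponent 1806.

1806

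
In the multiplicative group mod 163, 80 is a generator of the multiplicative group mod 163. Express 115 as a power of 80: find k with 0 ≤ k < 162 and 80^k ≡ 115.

Baby-step giant-step with m = ceil(sqrt(162)) = 13.
Baby table (80^j mod 163 for j=0..12):
  0:1  1:80  2:43  3:17  4:56  5:79  6:126  7:137
  8:39  9:23  10:47  11:11  12:65
Giant step factor: 80^(-13) ≡ 112 (mod 163).
Scan 115·112^i mod 163 for i = 0, 1, …:
  i=0: 115   i=1: 3   i=2: 10   i=3: 142
  i=4: 93   i=5: 147   i=6: 1
Match at i=6, j=0: k = 6·13 + 0 = 78.

78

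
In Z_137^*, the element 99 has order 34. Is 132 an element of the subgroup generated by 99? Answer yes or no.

no

132 ∈ ⟨99⟩ iff 132^34 ≡ 1 (mod 137), since |⟨99⟩| = 34.
132^34 mod 137 = 37.
Since 37 ≠ 1, 132 does not lie in the subgroup.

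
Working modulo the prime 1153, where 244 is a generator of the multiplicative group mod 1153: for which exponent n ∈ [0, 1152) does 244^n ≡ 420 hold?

578

Baby-step giant-step with m = ceil(sqrt(1152)) = 34.
Baby table (244^j mod 1153 for j=0..33):
  0:1  1:244  2:733  3:137  4:1144  5:110  6:321  7:1073
  8:81  9:163  10:570  11:720  12:424  13:839  14:635  15:438
  16:796  17:520  18:50  19:670  20:907  21:1085  22:703  23:888
  24:1061  25:612  26:591  27:79  28:828  29:257  30:446  31:442
  32:619  33:1146
Giant step factor: 244^(-34) ≡ 295 (mod 1153).
Scan 420·295^i mod 1153 for i = 0, 1, …:
  i=0: 420   i=1: 529   i=2: 400   i=3: 394
  i=4: 930   i=5: 1089   i=6: 721   i=7: 543
  i=8: 1071   i=9: 23     …   i=16: 598
  i=17: 1
Match at i=17, j=0: n = 17·34 + 0 = 578.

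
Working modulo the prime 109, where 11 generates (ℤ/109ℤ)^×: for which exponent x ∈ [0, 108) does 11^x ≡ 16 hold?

60

Baby-step giant-step with m = ceil(sqrt(108)) = 11.
Baby table (11^j mod 109 for j=0..10):
  0:1  1:11  2:12  3:23  4:35  5:58  6:93  7:42
  8:26  9:68  10:94
Giant step factor: 11^(-11) ≡ 72 (mod 109).
Scan 16·72^i mod 109 for i = 0, 1, …:
  i=0: 16   i=1: 62   i=2: 104   i=3: 76
  i=4: 22   i=5: 58
Match at i=5, j=5: x = 5·11 + 5 = 60.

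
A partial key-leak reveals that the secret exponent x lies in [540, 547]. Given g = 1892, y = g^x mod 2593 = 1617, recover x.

541

Compute 1892^540 mod 2593 = 1825, then multiply by 1892 repeatedly:
  1892^540=1825  1892^541=1617
Found 1617 at exponent 541.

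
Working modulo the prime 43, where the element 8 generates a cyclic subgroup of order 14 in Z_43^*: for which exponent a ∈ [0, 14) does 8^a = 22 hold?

9

Successive powers of 8 modulo 43:
  8^0=1  8^1=8  8^2=21  8^3=39  8^4=11  8^5=2
  8^6=16  8^7=42  8^8=35  8^9=22
So 8^9 ≡ 22 (mod 43), giving a = 9.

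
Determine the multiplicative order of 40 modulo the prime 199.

33

The order of 40 must divide p − 1 = 198 = 2 · 3^2 · 11.
Divisors: 1, 2, 3, 6, 9, 11, 18, 22, 33, 66, 99, 198.
Check each in increasing order: 40^1 ≡ 40;  40^2 ≡ 8;  40^3 ≡ 121;  40^6 ≡ 114;  40^9 ≡ 63;  40^11 ≡ 106;  40^18 ≡ 188;  40^22 ≡ 92;  40^33 ≡ 1.
Smallest exponent giving 1 is 33.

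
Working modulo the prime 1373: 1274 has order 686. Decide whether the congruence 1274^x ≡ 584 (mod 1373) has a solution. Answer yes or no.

yes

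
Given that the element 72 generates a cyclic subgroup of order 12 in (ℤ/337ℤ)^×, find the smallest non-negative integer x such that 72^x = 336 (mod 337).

6

Successive powers of 72 modulo 337:
  72^0=1  72^1=72  72^2=129  72^3=189  72^4=128  72^5=117
  72^6=336
So 72^6 ≡ 336 (mod 337), giving x = 6.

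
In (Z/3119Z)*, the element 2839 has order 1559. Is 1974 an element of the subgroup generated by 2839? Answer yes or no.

1974 ∈ ⟨2839⟩ iff 1974^1559 ≡ 1 (mod 3119), since |⟨2839⟩| = 1559.
1974^1559 mod 3119 = 1.
Since 1 = 1, 1974 lies in the subgroup.

yes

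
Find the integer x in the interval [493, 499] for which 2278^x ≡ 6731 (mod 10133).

Compute 2278^493 mod 10133 = 9967, then multiply by 2278 repeatedly:
  2278^493=9967  2278^494=6906  2278^495=5452  2278^496=6731
Found 6731 at exponent 496.

496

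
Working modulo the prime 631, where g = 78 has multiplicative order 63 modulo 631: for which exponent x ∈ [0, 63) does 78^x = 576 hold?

Baby-step giant-step with m = ceil(sqrt(63)) = 8.
Baby table (78^j mod 631 for j=0..7):
  0:1  1:78  2:405  3:40  4:596  5:425  6:338  7:493
Giant step factor: 78^(-8) ≡ 324 (mod 631).
Scan 576·324^i mod 631 for i = 0, 1, …:
  i=0: 576   i=1: 479   i=2: 601   i=3: 376
  i=4: 41   i=5: 33   i=6: 596
Match at i=6, j=4: x = 6·8 + 4 = 52.

52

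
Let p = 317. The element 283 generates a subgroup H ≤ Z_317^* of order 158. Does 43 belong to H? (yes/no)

43 ∈ ⟨283⟩ iff 43^158 ≡ 1 (mod 317), since |⟨283⟩| = 158.
43^158 mod 317 = 1.
Since 1 = 1, 43 lies in the subgroup.

yes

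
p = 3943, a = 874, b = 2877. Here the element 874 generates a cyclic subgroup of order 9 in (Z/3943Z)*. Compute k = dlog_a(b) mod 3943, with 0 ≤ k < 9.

Successive powers of 874 modulo 3943:
  874^0=1  874^1=874  874^2=2877
So 874^2 ≡ 2877 (mod 3943), giving k = 2.

2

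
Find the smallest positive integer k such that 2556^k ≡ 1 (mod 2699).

The order of 2556 must divide p − 1 = 2698 = 2 · 19 · 71.
Divisors: 1, 2, 19, 38, 71, 142, 1349, 2698.
Check each in increasing order: 2556^1 ≡ 2556;  2556^2 ≡ 1556;  2556^19 ≡ 1218;  2556^38 ≡ 1773;  2556^71 ≡ 1463;  2556^142 ≡ 62;  2556^1349 ≡ 2698;  2556^2698 ≡ 1.
Smallest exponent giving 1 is 2698.

2698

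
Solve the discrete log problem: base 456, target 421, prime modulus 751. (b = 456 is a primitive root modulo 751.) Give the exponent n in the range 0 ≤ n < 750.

529

Baby-step giant-step with m = ceil(sqrt(750)) = 28.
Baby table (456^j mod 751 for j=0..27):
  0:1  1:456  2:660  3:560  4:20  5:108  6:433  7:686
  8:400  9:658  10:399  11:202  12:490  13:393  14:470  15:285
  16:37  17:350  18:388  19:443  20:740  21:241  22:250  23:599
  24:531  25:314  26:494  27:715
Giant step factor: 456^(-28) ≡ 333 (mod 751).
Scan 421·333^i mod 751 for i = 0, 1, …:
  i=0: 421   i=1: 507   i=2: 607   i=3: 112
  i=4: 497   i=5: 281   i=6: 449   i=7: 68
  i=8: 114   i=9: 412     …   i=17: 240
  i=18: 314
Match at i=18, j=25: n = 18·28 + 25 = 529.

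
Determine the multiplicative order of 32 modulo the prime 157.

The order of 32 must divide p − 1 = 156 = 2^2 · 3 · 13.
Divisors: 1, 2, 3, 4, 6, 12, 13, 26, 39, 52, 78, 156.
Check each in increasing order: 32^1 ≡ 32;  32^2 ≡ 82;  32^3 ≡ 112;  32^4 ≡ 130;  32^6 ≡ 141;  32^12 ≡ 99;  32^13 ≡ 28;  32^26 ≡ 156;  32^39 ≡ 129;  32^52 ≡ 1.
Smallest exponent giving 1 is 52.

52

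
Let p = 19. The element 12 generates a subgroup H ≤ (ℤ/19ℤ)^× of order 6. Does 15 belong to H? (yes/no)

no

15 ∈ ⟨12⟩ iff 15^6 ≡ 1 (mod 19), since |⟨12⟩| = 6.
15^6 mod 19 = 11.
Since 11 ≠ 1, 15 does not lie in the subgroup.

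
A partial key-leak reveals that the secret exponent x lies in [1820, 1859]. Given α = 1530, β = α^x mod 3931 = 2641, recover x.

1837

Compute 1530^1820 mod 3931 = 84, then multiply by 1530 repeatedly:
  1530^1820=84  1530^1821=2728  1530^1822=3049  1530^1823=2804  1530^1824=1399
  1530^1825=2006  1530^1826=3000  1530^1827=2523  1530^1828=3879  1530^1829=2991
  1530^1830=546  1530^1831=2008  1530^1832=2129  1530^1833=2502  1530^1834=3197
  1530^1835=1246  1530^1836=3776  1530^1837=2641
Found 2641 at exponent 1837.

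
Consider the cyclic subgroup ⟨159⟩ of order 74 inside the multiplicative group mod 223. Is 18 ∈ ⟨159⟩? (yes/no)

18 ∈ ⟨159⟩ iff 18^74 ≡ 1 (mod 223), since |⟨159⟩| = 74.
18^74 mod 223 = 39.
Since 39 ≠ 1, 18 does not lie in the subgroup.

no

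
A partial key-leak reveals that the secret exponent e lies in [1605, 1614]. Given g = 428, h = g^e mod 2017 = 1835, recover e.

Compute 428^1605 mod 2017 = 1835, then multiply by 428 repeatedly:
  428^1605=1835
Found 1835 at exponent 1605.

1605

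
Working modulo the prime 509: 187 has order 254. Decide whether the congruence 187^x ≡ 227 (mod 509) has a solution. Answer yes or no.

no

227 ∈ ⟨187⟩ iff 227^254 ≡ 1 (mod 509), since |⟨187⟩| = 254.
227^254 mod 509 = 508.
Since 508 ≠ 1, 227 does not lie in the subgroup.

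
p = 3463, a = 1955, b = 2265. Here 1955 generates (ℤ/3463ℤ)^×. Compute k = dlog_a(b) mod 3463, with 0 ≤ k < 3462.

2656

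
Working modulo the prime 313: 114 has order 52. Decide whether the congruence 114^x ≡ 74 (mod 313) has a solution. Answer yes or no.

no

74 ∈ ⟨114⟩ iff 74^52 ≡ 1 (mod 313), since |⟨114⟩| = 52.
74^52 mod 313 = 99.
Since 99 ≠ 1, 74 does not lie in the subgroup.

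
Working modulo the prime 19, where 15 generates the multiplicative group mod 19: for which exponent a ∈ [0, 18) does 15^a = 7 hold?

Successive powers of 15 modulo 19:
  15^0=1  15^1=15  15^2=16  15^3=12  15^4=9  15^5=2
  15^6=11  15^7=13  15^8=5  15^9=18  15^10=4  15^11=3
  15^12=7
So 15^12 ≡ 7 (mod 19), giving a = 12.

12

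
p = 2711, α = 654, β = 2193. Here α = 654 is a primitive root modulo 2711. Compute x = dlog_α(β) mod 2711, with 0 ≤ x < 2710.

Baby-step giant-step with m = ceil(sqrt(2710)) = 53.
Baby table (654^j mod 2711 for j=0..52):
  0:1  1:654  2:2089  3:2573  4:1922  5:1795  6:67  7:442
  8:1702  9:1598  10:1357  11:981  12:1778  13:2504  14:172  15:1337
  16:1456  17:663  18:2553  19:2397  20:680  21:116  22:2667  23:1045
  24:258  25:650  26:2184  27:2350  28:2474  29:2240  30:1020  31:174
  32:2645  33:212  34:387  35:975  36:565  37:814  38:1000  39:649
  40:1530  41:261  42:2612  43:318  44:1936  45:107  46:2203  47:1221
  48:1500  49:2329  50:2295  51:1747  52:1207
Giant step factor: 654^(-53) ≡ 790 (mod 2711).
Scan 2193·790^i mod 2711 for i = 0, 1, …:
  i=0: 2193   i=1: 141   i=2: 239   i=3: 1751
  i=4: 680
Match at i=4, j=20: x = 4·53 + 20 = 232.

232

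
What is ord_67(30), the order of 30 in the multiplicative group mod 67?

The order of 30 must divide p − 1 = 66 = 2 · 3 · 11.
Divisors: 1, 2, 3, 6, 11, 22, 33, 66.
Check each in increasing order: 30^1 ≡ 30;  30^2 ≡ 29;  30^3 ≡ 66;  30^6 ≡ 1.
Smallest exponent giving 1 is 6.

6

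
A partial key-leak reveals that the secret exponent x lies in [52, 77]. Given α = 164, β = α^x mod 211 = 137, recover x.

56

Compute 164^52 mod 211 = 208, then multiply by 164 repeatedly:
  164^52=208  164^53=141  164^54=125  164^55=33  164^56=137
Found 137 at exponent 56.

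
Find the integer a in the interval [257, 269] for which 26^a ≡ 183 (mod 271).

265

Compute 26^257 mod 271 = 267, then multiply by 26 repeatedly:
  26^257=267  26^258=167  26^259=6  26^260=156  26^261=262
  26^262=37  26^263=149  26^264=80  26^265=183
Found 183 at exponent 265.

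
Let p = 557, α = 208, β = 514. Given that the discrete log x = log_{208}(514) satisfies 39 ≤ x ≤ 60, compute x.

Compute 208^39 mod 557 = 142, then multiply by 208 repeatedly:
  208^39=142  208^40=15  208^41=335  208^42=55  208^43=300
  208^44=16  208^45=543  208^46=430  208^47=320  208^48=277
  208^49=245  208^50=273  208^51=527  208^52=444  208^53=447
  208^54=514
Found 514 at exponent 54.

54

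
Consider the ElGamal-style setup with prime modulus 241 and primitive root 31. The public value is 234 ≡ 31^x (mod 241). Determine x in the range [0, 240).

Baby-step giant-step with m = ceil(sqrt(240)) = 16.
Baby table (31^j mod 241 for j=0..15):
  0:1  1:31  2:238  3:148  4:9  5:38  6:214  7:127
  8:81  9:101  10:239  11:179  12:6  13:186  14:223  15:165
Giant step factor: 31^(-16) ≡ 183 (mod 241).
Scan 234·183^i mod 241 for i = 0, 1, …:
  i=0: 234   i=1: 165
Match at i=1, j=15: x = 1·16 + 15 = 31.

31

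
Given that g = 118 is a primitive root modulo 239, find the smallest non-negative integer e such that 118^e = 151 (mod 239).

55

Baby-step giant-step with m = ceil(sqrt(238)) = 16.
Baby table (118^j mod 239 for j=0..15):
  0:1  1:118  2:62  3:146  4:20  5:209  6:45  7:52
  8:161  9:117  10:183  11:84  12:113  13:189  14:75  15:7
Giant step factor: 118^(-16) ≡ 182 (mod 239).
Scan 151·182^i mod 239 for i = 0, 1, …:
  i=0: 151   i=1: 236   i=2: 171   i=3: 52
Match at i=3, j=7: e = 3·16 + 7 = 55.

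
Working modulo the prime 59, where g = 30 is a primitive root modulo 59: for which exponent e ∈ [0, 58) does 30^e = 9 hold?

16

Baby-step giant-step with m = ceil(sqrt(58)) = 8.
Baby table (30^j mod 59 for j=0..7):
  0:1  1:30  2:15  3:37  4:48  5:24  6:12  7:6
Giant step factor: 30^(-8) ≡ 20 (mod 59).
Scan 9·20^i mod 59 for i = 0, 1, …:
  i=0: 9   i=1: 3   i=2: 1
Match at i=2, j=0: e = 2·8 + 0 = 16.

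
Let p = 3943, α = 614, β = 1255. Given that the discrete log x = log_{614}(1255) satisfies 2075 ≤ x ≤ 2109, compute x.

Compute 614^2075 mod 3943 = 1255, then multiply by 614 repeatedly:
  614^2075=1255
Found 1255 at exponent 2075.

2075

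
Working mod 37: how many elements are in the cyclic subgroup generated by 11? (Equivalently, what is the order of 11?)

6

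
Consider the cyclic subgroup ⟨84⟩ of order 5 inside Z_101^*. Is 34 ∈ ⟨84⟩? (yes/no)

no

34 ∈ ⟨84⟩ iff 34^5 ≡ 1 (mod 101), since |⟨84⟩| = 5.
34^5 mod 101 = 69.
Since 69 ≠ 1, 34 does not lie in the subgroup.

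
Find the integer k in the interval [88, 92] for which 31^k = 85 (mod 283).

88

Compute 31^88 mod 283 = 85, then multiply by 31 repeatedly:
  31^88=85
Found 85 at exponent 88.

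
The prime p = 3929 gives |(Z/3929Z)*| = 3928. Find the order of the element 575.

The order of 575 must divide p − 1 = 3928 = 2^3 · 491.
Divisors: 1, 2, 4, 8, 491, 982, 1964, 3928.
Check each in increasing order: 575^1 ≡ 575;  575^2 ≡ 589;  575^4 ≡ 1169;  575^8 ≡ 3198;  575^491 ≡ 1992;  575^982 ≡ 3703;  575^1964 ≡ 3928;  575^3928 ≡ 1.
Smallest exponent giving 1 is 3928.

3928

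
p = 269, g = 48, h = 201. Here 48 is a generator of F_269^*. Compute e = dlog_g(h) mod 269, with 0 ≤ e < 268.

Baby-step giant-step with m = ceil(sqrt(268)) = 17.
Baby table (48^j mod 269 for j=0..16):
  0:1  1:48  2:152  3:33  4:239  5:174  6:13  7:86
  8:93  9:160  10:148  11:110  12:169  13:42  14:133  15:197
  16:41
Giant step factor: 48^(-17) ≡ 19 (mod 269).
Scan 201·19^i mod 269 for i = 0, 1, …:
  i=0: 201   i=1: 53   i=2: 200   i=3: 34
  i=4: 108   i=5: 169
Match at i=5, j=12: e = 5·17 + 12 = 97.

97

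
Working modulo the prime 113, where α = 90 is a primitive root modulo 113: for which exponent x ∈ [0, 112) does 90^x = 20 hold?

75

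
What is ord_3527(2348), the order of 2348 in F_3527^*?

1763

The order of 2348 must divide p − 1 = 3526 = 2 · 41 · 43.
Divisors: 1, 2, 41, 43, 82, 86, 1763, 3526.
Check each in increasing order: 2348^1 ≡ 2348;  2348^2 ≡ 403;  2348^41 ≡ 1719;  2348^43 ≡ 1465;  2348^82 ≡ 2862;  2348^86 ≡ 1809;  2348^1763 ≡ 1.
Smallest exponent giving 1 is 1763.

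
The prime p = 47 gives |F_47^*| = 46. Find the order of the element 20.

46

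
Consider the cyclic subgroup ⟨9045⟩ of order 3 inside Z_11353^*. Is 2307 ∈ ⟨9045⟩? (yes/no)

yes

⟨9045⟩ has order 3; its elements mod 11353 are {1, 2307, 9045}.
2307 is in this set.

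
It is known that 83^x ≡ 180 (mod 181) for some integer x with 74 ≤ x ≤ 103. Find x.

90

Compute 83^74 mod 181 = 100, then multiply by 83 repeatedly:
  83^74=100  83^75=155  83^76=14  83^77=76  83^78=154
  83^79=112  83^80=65  83^81=146  83^82=172  83^83=158
  83^84=82  83^85=109  83^86=178  83^87=113  83^88=148
  83^89=157  83^90=180
Found 180 at exponent 90.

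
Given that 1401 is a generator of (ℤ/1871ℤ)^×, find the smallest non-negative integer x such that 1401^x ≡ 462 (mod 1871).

Baby-step giant-step with m = ceil(sqrt(1870)) = 44.
Baby table (1401^j mod 1871 for j=0..43):
  0:1  1:1401  2:122  3:661  4:1787  5:189  6:978  7:606
  8:1443  9:963  10:172  11:1484  12:403  13:1432  14:520  15:701
  16:1697  17:1327  18:1224  19:988  20:1519  21:792  22:89  23:1203
  24:1503  25:828  26:8  27:1853  28:976  29:1546  30:1199  31:1512
  32:340  33:1106  34:318  35:220  36:1376  37:646  38:1353  39:230
  40:418  41:1866  42:479  43:1261
Giant step factor: 1401^(-44) ≡ 578 (mod 1871).
Scan 462·578^i mod 1871 for i = 0, 1, …:
  i=0: 462   i=1: 1354   i=2: 534   i=3: 1808
  i=4: 1006   i=5: 1458   i=6: 774   i=7: 203
  i=8: 1332   i=9: 915     …   i=40: 25
  i=41: 1353
Match at i=41, j=38: x = 41·44 + 38 = 1842.

1842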